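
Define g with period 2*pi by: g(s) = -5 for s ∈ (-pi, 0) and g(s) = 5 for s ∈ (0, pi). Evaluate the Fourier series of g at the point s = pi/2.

5

g is continuous at s = pi/2 with value 5, so the series converges to 5 there.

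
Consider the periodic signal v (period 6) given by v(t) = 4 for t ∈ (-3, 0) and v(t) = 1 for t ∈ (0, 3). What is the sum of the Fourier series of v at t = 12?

5/2

t = 12 differs from t = 0 by 2 full period(s), and the series is 6-periodic.
At t = 0 the one-sided limits are v(0^-) = 4 and v(0^+) = 1.
By Dirichlet's theorem the series converges to their average, [(4) + (1)]/2 = 5/2.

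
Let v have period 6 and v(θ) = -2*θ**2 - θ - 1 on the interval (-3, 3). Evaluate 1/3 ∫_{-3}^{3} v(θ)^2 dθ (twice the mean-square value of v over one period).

1/3 ∫_{-3}^{3} v(θ)^2 dθ = 1/3 · (2424/5) = 808/5.

808/5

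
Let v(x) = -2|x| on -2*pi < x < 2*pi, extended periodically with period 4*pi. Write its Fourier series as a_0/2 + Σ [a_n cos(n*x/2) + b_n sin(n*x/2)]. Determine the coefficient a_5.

a_5 = (1/(2*pi)) ∫_{-2*pi}^{2*pi} v(x) cos(5*x/2) dx.
v is even and cos(5*x/2) is even, so the integrand is even and a_5 = 1/pi ∫_0^{2*pi} v(x) cos(5*x/2) dx.
Integrating by parts (boundary term plus one more integral), an antiderivative of (-2*x) cos(5*x/2) is -4*x*sin(5*x/2)/5 - 8*cos(5*x/2)/25; evaluating from 0 to 2*pi: ∫_{0}^{2*pi} (-2*x) cos(5*x/2) dx = (8/25) - (-8/25) = 16/25.
Hence a_5 = (1/pi)·(16/25) = 16/(25*pi).

16/(25*pi)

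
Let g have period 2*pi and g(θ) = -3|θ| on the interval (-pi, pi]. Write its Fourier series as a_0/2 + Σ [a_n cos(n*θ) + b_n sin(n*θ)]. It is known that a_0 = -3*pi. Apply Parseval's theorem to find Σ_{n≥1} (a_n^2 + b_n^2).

Parseval: a_0^2/2 + Σ_{n≥1} (a_n^2+b_n^2) = 1/pi ∫_{-pi}^{pi} g(θ)^2 dθ = 6*pi**2.
Subtract a_0^2/2 = 9*pi**2/2: Σ (a_n^2+b_n^2) = 3*pi**2/2.

3*pi**2/2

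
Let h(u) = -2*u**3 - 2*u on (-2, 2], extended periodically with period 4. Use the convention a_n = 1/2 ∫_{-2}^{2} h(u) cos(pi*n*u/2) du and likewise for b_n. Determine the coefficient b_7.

8*(24 - 245*pi**2)/(343*pi**3)

b_7 = 1/2 ∫_{-2}^{2} h(u) sin(7*pi*u/2) du.
h is odd and sin(7*pi*u/2) is odd, so the integrand is even and b_7 = ∫_0^{2} h(u) sin(7*pi*u/2) du.
Integrating by parts three times (tabular method), an antiderivative of (-2*u**3 - 2*u) sin(7*pi*u/2) is 4*u**3*cos(7*pi*u/2)/(7*pi) - 24*u**2*sin(7*pi*u/2)/(49*pi**2) - 96*u*cos(7*pi*u/2)/(343*pi**3) + 4*u*cos(7*pi*u/2)/(7*pi) - 8*sin(7*pi*u/2)/(49*pi**2) + 192*sin(7*pi*u/2)/(2401*pi**4); evaluating from 0 to 2: ∫_{0}^{2} (-2*u**3 - 2*u) sin(7*pi*u/2) du = (8*(24 - 245*pi**2)/(343*pi**3)) - (0) = 8*(24 - 245*pi**2)/(343*pi**3).
Hence b_7 = 8*(24 - 245*pi**2)/(343*pi**3).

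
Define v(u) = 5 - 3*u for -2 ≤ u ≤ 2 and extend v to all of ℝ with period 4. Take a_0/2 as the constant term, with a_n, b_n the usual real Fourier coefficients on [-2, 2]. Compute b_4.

3/pi

b_4 = 1/2 ∫_{-2}^{2} v(u) sin(2*pi*u) du.
Integrating by parts (boundary term plus one more integral), an antiderivative of (5 - 3*u) sin(2*pi*u) is 3*u*cos(2*pi*u)/(2*pi) - 3*sin(2*pi*u)/(4*pi**2) - 5*cos(2*pi*u)/(2*pi); evaluating from -2 to 2: ∫_{-2}^{2} (5 - 3*u) sin(2*pi*u) du = (1/(2*pi)) - (-11/(2*pi)) = 6/pi.
Hence b_4 = (1/2)·(6/pi) = 3/pi.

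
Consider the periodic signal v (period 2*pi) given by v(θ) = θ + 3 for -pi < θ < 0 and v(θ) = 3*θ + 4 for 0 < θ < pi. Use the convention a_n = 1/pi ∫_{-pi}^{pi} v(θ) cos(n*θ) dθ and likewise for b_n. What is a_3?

a_3 = 1/pi ∫_{-pi}^{pi} v(θ) cos(3*θ) dθ.
Split the integral at the breakpoints.
Integrating by parts (boundary term plus one more integral), an antiderivative of (θ + 3) cos(3*θ) is θ*sin(3*θ)/3 + sin(3*θ) + cos(3*θ)/9; evaluating from -pi to 0: ∫_{-pi}^{0} (θ + 3) cos(3*θ) dθ = (1/9) - (-1/9) = 2/9.
Integrating by parts (boundary term plus one more integral), an antiderivative of (3*θ + 4) cos(3*θ) is θ*sin(3*θ) + 4*sin(3*θ)/3 + cos(3*θ)/3; evaluating from 0 to pi: ∫_{0}^{pi} (3*θ + 4) cos(3*θ) dθ = (-1/3) - (1/3) = -2/3.
Summing the pieces and multiplying by (1/pi) gives a_3 = -4/(9*pi).

-4/(9*pi)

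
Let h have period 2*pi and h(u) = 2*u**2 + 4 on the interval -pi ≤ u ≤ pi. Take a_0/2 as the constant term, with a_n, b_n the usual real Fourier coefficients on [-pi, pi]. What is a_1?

-8

a_1 = 1/pi ∫_{-pi}^{pi} h(u) cos(u) du.
h is even and cos(u) is even, so the integrand is even and a_1 = 2/pi ∫_0^{pi} h(u) cos(u) du.
Integrating by parts twice (tabular method), an antiderivative of (2*u**2 + 4) cos(u) is 2*u**2*sin(u) + 4*u*cos(u); evaluating from 0 to pi: ∫_{0}^{pi} (2*u**2 + 4) cos(u) du = (-4*pi) - (0) = -4*pi.
Hence a_1 = (2/pi)·(-4*pi) = -8.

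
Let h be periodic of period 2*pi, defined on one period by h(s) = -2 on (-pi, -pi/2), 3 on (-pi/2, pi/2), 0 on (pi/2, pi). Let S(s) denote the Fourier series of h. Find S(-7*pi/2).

s = -7*pi/2 differs from s = pi/2 by -2 full period(s), and the series is 2*pi-periodic.
At s = pi/2 the one-sided limits are h(pi/2^-) = 3 and h(pi/2^+) = 0.
By Dirichlet's theorem the series converges to their average, [(3) + (0)]/2 = 3/2.

3/2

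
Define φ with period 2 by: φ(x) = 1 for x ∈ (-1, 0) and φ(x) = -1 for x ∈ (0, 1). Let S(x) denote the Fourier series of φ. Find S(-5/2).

x = -5/2 differs from x = -1/2 by -1 full period(s), and the series is 2-periodic.
φ is continuous at x = -1/2 with value 1, so the series converges to 1 there.

1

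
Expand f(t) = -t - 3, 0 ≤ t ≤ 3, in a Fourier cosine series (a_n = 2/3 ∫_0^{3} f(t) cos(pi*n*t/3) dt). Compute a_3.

4/(3*pi**2)

a_3 = 2/3 ∫_0^{3} (-t - 3) cos(pi*t) dt.
Integrating by parts (boundary term plus one more integral), an antiderivative of (-t - 3) cos(pi*t) is -t*sin(pi*t)/pi - 3*sin(pi*t)/pi - cos(pi*t)/pi**2; evaluating from 0 to 3: ∫_{0}^{3} (-t - 3) cos(pi*t) dt = (pi**(-2)) - (-1/pi**2) = 2/pi**2.
Hence a_3 = (2/3)·(2/pi**2) = 4/(3*pi**2).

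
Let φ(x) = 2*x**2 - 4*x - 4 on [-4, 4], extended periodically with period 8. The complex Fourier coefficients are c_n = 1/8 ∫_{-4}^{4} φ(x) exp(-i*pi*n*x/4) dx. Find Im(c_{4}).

-4/pi

Since φ is real-valued, Im(c_{4}) = -1/8 ∫_{-4}^{4} φ(x) sin(pi*x) dx = -b_{4}/2.
Integrating by parts twice (tabular method), an antiderivative of (2*x**2 - 4*x - 4) sin(pi*x) is -2*x**2*cos(pi*x)/pi + 4*x*sin(pi*x)/pi**2 + 4*x*cos(pi*x)/pi - 4*sin(pi*x)/pi**2 + 4*cos(pi*x)/pi**3 + 4*cos(pi*x)/pi; evaluating from -4 to 4: ∫_{-4}^{4} (2*x**2 - 4*x - 4) sin(pi*x) dx = (-12/pi + 4/pi**3) - (-44/pi + 4/pi**3) = 32/pi.
Hence Im(c_{4}) = (-1/8)·(32/pi) = -4/pi.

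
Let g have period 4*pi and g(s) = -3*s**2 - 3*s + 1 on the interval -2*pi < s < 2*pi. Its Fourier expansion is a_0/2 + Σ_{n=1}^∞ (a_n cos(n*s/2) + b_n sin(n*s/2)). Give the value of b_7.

b_7 = (1/(2*pi)) ∫_{-2*pi}^{2*pi} g(s) sin(7*s/2) ds.
Integrating by parts twice (tabular method), an antiderivative of (-3*s**2 - 3*s + 1) sin(7*s/2) is 6*s**2*cos(7*s/2)/7 - 24*s*sin(7*s/2)/49 + 6*s*cos(7*s/2)/7 - 12*sin(7*s/2)/49 - 146*cos(7*s/2)/343; evaluating from -2*pi to 2*pi: ∫_{-2*pi}^{2*pi} (-3*s**2 - 3*s + 1) sin(7*s/2) ds = (-24*pi**2/7 - 12*pi/7 + 146/343) - (-24*pi**2/7 + 146/343 + 12*pi/7) = -24*pi/7.
Hence b_7 = (1/(2*pi))·(-24*pi/7) = -12/7.

-12/7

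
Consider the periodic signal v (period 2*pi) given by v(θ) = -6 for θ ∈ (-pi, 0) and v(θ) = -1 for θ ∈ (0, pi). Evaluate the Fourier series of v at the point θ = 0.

At θ = 0 the one-sided limits are v(0^-) = -6 and v(0^+) = -1.
By Dirichlet's theorem the series converges to their average, [(-6) + (-1)]/2 = -7/2.

-7/2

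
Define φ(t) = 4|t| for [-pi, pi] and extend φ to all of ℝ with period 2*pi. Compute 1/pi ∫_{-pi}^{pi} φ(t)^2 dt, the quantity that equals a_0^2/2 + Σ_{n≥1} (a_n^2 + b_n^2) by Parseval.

32*pi**2/3

1/pi ∫_{-pi}^{pi} φ(t)^2 dt = 1/pi · (32*pi**3/3) = 32*pi**2/3.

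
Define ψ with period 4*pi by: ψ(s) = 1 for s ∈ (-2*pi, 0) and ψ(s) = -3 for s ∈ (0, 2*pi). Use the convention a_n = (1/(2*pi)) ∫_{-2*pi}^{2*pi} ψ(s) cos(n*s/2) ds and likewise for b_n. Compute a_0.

-2

a_0 = (1/(2*pi)) ∫_{-2*pi}^{2*pi} ψ(s) ds = (1/(2*pi)) · (-4*pi) = -2.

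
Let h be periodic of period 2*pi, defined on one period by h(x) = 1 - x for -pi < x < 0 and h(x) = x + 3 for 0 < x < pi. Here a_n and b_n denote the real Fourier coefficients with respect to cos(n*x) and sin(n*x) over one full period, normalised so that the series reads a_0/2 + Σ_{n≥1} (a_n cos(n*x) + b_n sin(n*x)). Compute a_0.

a_0 = 1/pi ∫_{-pi}^{pi} h(x) dx = 1/pi · (pi*(pi + 4)) = pi + 4.

pi + 4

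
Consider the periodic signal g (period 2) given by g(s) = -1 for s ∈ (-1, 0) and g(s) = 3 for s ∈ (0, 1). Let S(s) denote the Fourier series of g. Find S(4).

s = 4 differs from s = 0 by 2 full period(s), and the series is 2-periodic.
At s = 0 the one-sided limits are g(0^-) = -1 and g(0^+) = 3.
By Dirichlet's theorem the series converges to their average, [(-1) + (3)]/2 = 1.

1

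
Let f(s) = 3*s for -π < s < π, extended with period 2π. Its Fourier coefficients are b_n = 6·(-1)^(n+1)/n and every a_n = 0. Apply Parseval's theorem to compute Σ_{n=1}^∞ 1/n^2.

Parseval: Σ b_n^2 = (1/π) ∫_{-π}^{π} f(s)^2 ds = 6*pi**2.
Σ b_n^2 = Σ 36/n^2, so Σ 1/n^2 = (6*pi**2)/36 = pi**2/6.

pi**2/6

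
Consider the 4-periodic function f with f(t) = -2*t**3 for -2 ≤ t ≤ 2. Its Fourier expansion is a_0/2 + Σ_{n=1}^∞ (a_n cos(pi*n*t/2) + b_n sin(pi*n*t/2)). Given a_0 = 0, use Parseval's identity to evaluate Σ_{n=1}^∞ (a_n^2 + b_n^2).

512/7

Parseval: a_0^2/2 + Σ_{n≥1} (a_n^2+b_n^2) = 1/2 ∫_{-2}^{2} f(t)^2 dt = 512/7.
Subtract a_0^2/2 = 0: Σ (a_n^2+b_n^2) = 512/7.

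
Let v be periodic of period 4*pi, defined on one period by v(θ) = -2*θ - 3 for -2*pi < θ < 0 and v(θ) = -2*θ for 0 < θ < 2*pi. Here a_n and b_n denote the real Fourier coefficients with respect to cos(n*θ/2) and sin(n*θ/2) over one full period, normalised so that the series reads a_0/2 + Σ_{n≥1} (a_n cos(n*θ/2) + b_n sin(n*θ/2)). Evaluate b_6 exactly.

b_6 = (1/(2*pi)) ∫_{-2*pi}^{2*pi} v(θ) sin(3*θ) dθ.
Split the integral at the breakpoints.
Integrating by parts (boundary term plus one more integral), an antiderivative of (-2*θ - 3) sin(3*θ) is 2*θ*cos(3*θ)/3 - 2*sin(3*θ)/9 + cos(3*θ); evaluating from -2*pi to 0: ∫_{-2*pi}^{0} (-2*θ - 3) sin(3*θ) dθ = (1) - (1 - 4*pi/3) = 4*pi/3.
Integrating by parts (boundary term plus one more integral), an antiderivative of (-2*θ) sin(3*θ) is 2*θ*cos(3*θ)/3 - 2*sin(3*θ)/9; evaluating from 0 to 2*pi: ∫_{0}^{2*pi} (-2*θ) sin(3*θ) dθ = (4*pi/3) - (0) = 4*pi/3.
Summing the pieces and multiplying by (1/(2*pi)) gives b_6 = 4/3.

4/3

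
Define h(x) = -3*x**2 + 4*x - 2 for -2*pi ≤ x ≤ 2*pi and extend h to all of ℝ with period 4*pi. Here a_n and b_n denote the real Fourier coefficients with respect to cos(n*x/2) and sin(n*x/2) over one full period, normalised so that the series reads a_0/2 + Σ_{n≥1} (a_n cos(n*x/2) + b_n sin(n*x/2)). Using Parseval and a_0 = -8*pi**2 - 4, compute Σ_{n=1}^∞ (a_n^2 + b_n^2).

128*pi**2*(5 + 3*pi**2)/15

Parseval: a_0^2/2 + Σ_{n≥1} (a_n^2+b_n^2) = (1/(2*pi)) ∫_{-2*pi}^{2*pi} h(x)^2 dx = 8 + 224*pi**2/3 + 288*pi**4/5.
Subtract a_0^2/2 = 8*(1 + 2*pi**2)**2: Σ (a_n^2+b_n^2) = 128*pi**2*(5 + 3*pi**2)/15.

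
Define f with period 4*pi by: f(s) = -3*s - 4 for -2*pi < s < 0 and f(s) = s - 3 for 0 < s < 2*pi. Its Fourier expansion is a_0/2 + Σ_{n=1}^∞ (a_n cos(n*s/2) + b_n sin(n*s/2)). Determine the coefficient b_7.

b_7 = (1/(2*pi)) ∫_{-2*pi}^{2*pi} f(s) sin(7*s/2) ds.
Split the integral at the breakpoints.
Integrating by parts (boundary term plus one more integral), an antiderivative of (-3*s - 4) sin(7*s/2) is 6*s*cos(7*s/2)/7 - 12*sin(7*s/2)/49 + 8*cos(7*s/2)/7; evaluating from -2*pi to 0: ∫_{-2*pi}^{0} (-3*s - 4) sin(7*s/2) ds = (8/7) - (-8/7 + 12*pi/7) = 16/7 - 12*pi/7.
Integrating by parts (boundary term plus one more integral), an antiderivative of (s - 3) sin(7*s/2) is -2*s*cos(7*s/2)/7 + 4*sin(7*s/2)/49 + 6*cos(7*s/2)/7; evaluating from 0 to 2*pi: ∫_{0}^{2*pi} (s - 3) sin(7*s/2) ds = (-6/7 + 4*pi/7) - (6/7) = -12/7 + 4*pi/7.
Summing the pieces and multiplying by (1/(2*pi)) gives b_7 = 2*(1 - 2*pi)/(7*pi).

2*(1 - 2*pi)/(7*pi)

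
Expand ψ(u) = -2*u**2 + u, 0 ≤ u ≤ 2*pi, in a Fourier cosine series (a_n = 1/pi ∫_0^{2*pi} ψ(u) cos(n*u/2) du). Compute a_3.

a_3 = 1/pi ∫_0^{2*pi} (-2*u**2 + u) cos(3*u/2) du.
Integrating by parts twice (tabular method), an antiderivative of (-2*u**2 + u) cos(3*u/2) is -4*u**2*sin(3*u/2)/3 + 2*u*sin(3*u/2)/3 - 16*u*cos(3*u/2)/9 + 32*sin(3*u/2)/27 + 4*cos(3*u/2)/9; evaluating from 0 to 2*pi: ∫_{0}^{2*pi} (-2*u**2 + u) cos(3*u/2) du = (-4/9 + 32*pi/9) - (4/9) = -8/9 + 32*pi/9.
Hence a_3 = (1/pi)·(-8/9 + 32*pi/9) = 8*(-1 + 4*pi)/(9*pi).

8*(-1 + 4*pi)/(9*pi)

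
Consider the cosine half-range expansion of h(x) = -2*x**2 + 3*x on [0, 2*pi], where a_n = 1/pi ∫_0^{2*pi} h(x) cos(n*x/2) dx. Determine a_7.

a_7 = 1/pi ∫_0^{2*pi} (-2*x**2 + 3*x) cos(7*x/2) dx.
Integrating by parts twice (tabular method), an antiderivative of (-2*x**2 + 3*x) cos(7*x/2) is -4*x**2*sin(7*x/2)/7 + 6*x*sin(7*x/2)/7 - 16*x*cos(7*x/2)/49 + 32*sin(7*x/2)/343 + 12*cos(7*x/2)/49; evaluating from 0 to 2*pi: ∫_{0}^{2*pi} (-2*x**2 + 3*x) cos(7*x/2) dx = (-12/49 + 32*pi/49) - (12/49) = -24/49 + 32*pi/49.
Hence a_7 = (1/pi)·(-24/49 + 32*pi/49) = 8*(-3 + 4*pi)/(49*pi).

8*(-3 + 4*pi)/(49*pi)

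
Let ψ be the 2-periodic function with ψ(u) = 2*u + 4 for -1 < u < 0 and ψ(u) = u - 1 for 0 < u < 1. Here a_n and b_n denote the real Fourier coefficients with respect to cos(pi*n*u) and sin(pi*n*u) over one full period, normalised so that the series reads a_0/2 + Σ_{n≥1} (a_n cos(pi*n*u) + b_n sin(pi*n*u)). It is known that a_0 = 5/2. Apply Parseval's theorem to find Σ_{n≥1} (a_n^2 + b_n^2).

157/24

Parseval: a_0^2/2 + Σ_{n≥1} (a_n^2+b_n^2) = ∫_{-1}^{1} ψ(u)^2 du = 29/3.
Subtract a_0^2/2 = 25/8: Σ (a_n^2+b_n^2) = 157/24.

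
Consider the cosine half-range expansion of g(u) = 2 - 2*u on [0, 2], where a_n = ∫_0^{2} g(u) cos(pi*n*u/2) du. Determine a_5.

a_5 = ∫_0^{2} (2 - 2*u) cos(5*pi*u/2) du.
Integrating by parts (boundary term plus one more integral), an antiderivative of (2 - 2*u) cos(5*pi*u/2) is -4*u*sin(5*pi*u/2)/(5*pi) + 4*sin(5*pi*u/2)/(5*pi) - 8*cos(5*pi*u/2)/(25*pi**2); evaluating from 0 to 2: ∫_{0}^{2} (2 - 2*u) cos(5*pi*u/2) du = (8/(25*pi**2)) - (-8/(25*pi**2)) = 16/(25*pi**2).
Hence a_5 = 16/(25*pi**2).

16/(25*pi**2)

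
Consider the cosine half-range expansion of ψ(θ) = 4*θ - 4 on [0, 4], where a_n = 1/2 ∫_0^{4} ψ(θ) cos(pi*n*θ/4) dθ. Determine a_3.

a_3 = 1/2 ∫_0^{4} (4*θ - 4) cos(3*pi*θ/4) dθ.
Integrating by parts (boundary term plus one more integral), an antiderivative of (4*θ - 4) cos(3*pi*θ/4) is 16*θ*sin(3*pi*θ/4)/(3*pi) - 16*sin(3*pi*θ/4)/(3*pi) + 64*cos(3*pi*θ/4)/(9*pi**2); evaluating from 0 to 4: ∫_{0}^{4} (4*θ - 4) cos(3*pi*θ/4) dθ = (-64/(9*pi**2)) - (64/(9*pi**2)) = -128/(9*pi**2).
Hence a_3 = (1/2)·(-128/(9*pi**2)) = -64/(9*pi**2).

-64/(9*pi**2)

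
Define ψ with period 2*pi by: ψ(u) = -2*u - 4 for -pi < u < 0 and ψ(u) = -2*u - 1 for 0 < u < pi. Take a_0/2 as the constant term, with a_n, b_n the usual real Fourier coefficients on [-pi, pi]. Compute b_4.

1

b_4 = 1/pi ∫_{-pi}^{pi} ψ(u) sin(4*u) du.
Split the integral at the breakpoints.
Integrating by parts (boundary term plus one more integral), an antiderivative of (-2*u - 4) sin(4*u) is u*cos(4*u)/2 - sin(4*u)/8 + cos(4*u); evaluating from -pi to 0: ∫_{-pi}^{0} (-2*u - 4) sin(4*u) du = (1) - (1 - pi/2) = pi/2.
Integrating by parts (boundary term plus one more integral), an antiderivative of (-2*u - 1) sin(4*u) is u*cos(4*u)/2 - sin(4*u)/8 + cos(4*u)/4; evaluating from 0 to pi: ∫_{0}^{pi} (-2*u - 1) sin(4*u) du = (1/4 + pi/2) - (1/4) = pi/2.
Summing the pieces and multiplying by (1/pi) gives b_4 = 1.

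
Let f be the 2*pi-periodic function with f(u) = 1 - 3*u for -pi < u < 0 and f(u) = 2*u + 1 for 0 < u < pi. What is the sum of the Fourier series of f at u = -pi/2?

1 + 3*pi/2

f is continuous at u = -pi/2 with value 1 + 3*pi/2, so the series converges to 1 + 3*pi/2 there.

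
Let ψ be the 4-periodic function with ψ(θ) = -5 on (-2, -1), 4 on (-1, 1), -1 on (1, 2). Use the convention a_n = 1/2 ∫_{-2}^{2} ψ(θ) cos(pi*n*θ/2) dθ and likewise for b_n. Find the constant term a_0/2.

1/2

a_0 = 1/2 ∫_{-2}^{2} ψ(θ) dθ = 1/2 · (2) = 1.
So the constant term a_0/2 = 1/2.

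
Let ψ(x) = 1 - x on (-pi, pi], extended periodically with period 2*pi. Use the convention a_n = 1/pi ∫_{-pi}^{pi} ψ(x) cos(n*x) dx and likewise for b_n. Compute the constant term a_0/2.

a_0 = 1/pi ∫_{-pi}^{pi} ψ(x) dx = 1/pi · (2*pi) = 2.
So the constant term a_0/2 = 1.

1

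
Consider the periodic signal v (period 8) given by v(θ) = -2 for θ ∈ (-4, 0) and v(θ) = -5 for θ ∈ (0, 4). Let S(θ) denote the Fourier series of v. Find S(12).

-7/2

θ = 12 differs from θ = -4 by 2 full period(s), and the series is 8-periodic.
At θ = -4 the one-sided limits are v(-4^-) = -5 and v(-4^+) = -2.
By Dirichlet's theorem the series converges to their average, [(-5) + (-2)]/2 = -7/2.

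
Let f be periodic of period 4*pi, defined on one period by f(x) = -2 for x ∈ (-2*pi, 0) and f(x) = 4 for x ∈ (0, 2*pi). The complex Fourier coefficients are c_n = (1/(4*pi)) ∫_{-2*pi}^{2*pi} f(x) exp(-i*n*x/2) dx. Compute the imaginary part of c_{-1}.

Since f is real-valued, Im(c_{-1}) = -(1/(4*pi)) ∫_{-2*pi}^{2*pi} f(x) sin(-x/2) dx = b_{1}/2.
Split the integral at the breakpoints.
Directly, an antiderivative of (-2) sin(-x/2) is -4*cos(x/2); evaluating from -2*pi to 0: ∫_{-2*pi}^{0} (-2) sin(-x/2) dx = (-4) - (4) = -8.
Directly, an antiderivative of (4) sin(-x/2) is 8*cos(x/2); evaluating from 0 to 2*pi: ∫_{0}^{2*pi} (4) sin(-x/2) dx = (-8) - (8) = -16.
So ∫_{-2*pi}^{2*pi} f(x) sin(-x/2) dx = -24.
Hence Im(c_{-1}) = (-1/(4*pi))·(-24) = 6/pi.

6/pi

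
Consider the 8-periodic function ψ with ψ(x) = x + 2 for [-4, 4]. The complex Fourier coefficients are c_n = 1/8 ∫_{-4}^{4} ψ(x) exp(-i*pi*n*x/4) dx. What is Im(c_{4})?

1/pi

Since ψ is real-valued, Im(c_{4}) = -1/8 ∫_{-4}^{4} ψ(x) sin(pi*x) dx = -b_{4}/2.
Integrating by parts (boundary term plus one more integral), an antiderivative of (x + 2) sin(pi*x) is -x*cos(pi*x)/pi + sin(pi*x)/pi**2 - 2*cos(pi*x)/pi; evaluating from -4 to 4: ∫_{-4}^{4} (x + 2) sin(pi*x) dx = (-6/pi) - (2/pi) = -8/pi.
Hence Im(c_{4}) = (-1/8)·(-8/pi) = 1/pi.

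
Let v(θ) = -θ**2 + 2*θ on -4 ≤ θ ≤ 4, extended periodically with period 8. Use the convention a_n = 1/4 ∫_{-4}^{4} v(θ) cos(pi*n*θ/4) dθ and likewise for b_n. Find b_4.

b_4 = 1/4 ∫_{-4}^{4} v(θ) sin(pi*θ) dθ.
Integrating by parts twice (tabular method), an antiderivative of (-θ**2 + 2*θ) sin(pi*θ) is θ**2*cos(pi*θ)/pi - 2*θ*sin(pi*θ)/pi**2 - 2*θ*cos(pi*θ)/pi + 2*sin(pi*θ)/pi**2 - 2*cos(pi*θ)/pi**3; evaluating from -4 to 4: ∫_{-4}^{4} (-θ**2 + 2*θ) sin(pi*θ) dθ = (-2/pi**3 + 8/pi) - (-2/pi**3 + 24/pi) = -16/pi.
Hence b_4 = (1/4)·(-16/pi) = -4/pi.

-4/pi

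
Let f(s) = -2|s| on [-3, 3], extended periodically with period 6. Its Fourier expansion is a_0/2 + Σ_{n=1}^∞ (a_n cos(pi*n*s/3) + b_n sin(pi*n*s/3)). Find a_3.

8/(3*pi**2)

a_3 = 1/3 ∫_{-3}^{3} f(s) cos(pi*s) ds.
f is even and cos(pi*s) is even, so the integrand is even and a_3 = 2/3 ∫_0^{3} f(s) cos(pi*s) ds.
Integrating by parts (boundary term plus one more integral), an antiderivative of (-2*s) cos(pi*s) is -2*s*sin(pi*s)/pi - 2*cos(pi*s)/pi**2; evaluating from 0 to 3: ∫_{0}^{3} (-2*s) cos(pi*s) ds = (2/pi**2) - (-2/pi**2) = 4/pi**2.
Hence a_3 = (2/3)·(4/pi**2) = 8/(3*pi**2).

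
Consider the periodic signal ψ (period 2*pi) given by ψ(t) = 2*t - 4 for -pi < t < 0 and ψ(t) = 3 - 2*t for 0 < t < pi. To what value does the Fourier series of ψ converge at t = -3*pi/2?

t = -3*pi/2 differs from t = pi/2 by -1 full period(s), and the series is 2*pi-periodic.
ψ is continuous at t = pi/2 with value 3 - pi, so the series converges to 3 - pi there.

3 - pi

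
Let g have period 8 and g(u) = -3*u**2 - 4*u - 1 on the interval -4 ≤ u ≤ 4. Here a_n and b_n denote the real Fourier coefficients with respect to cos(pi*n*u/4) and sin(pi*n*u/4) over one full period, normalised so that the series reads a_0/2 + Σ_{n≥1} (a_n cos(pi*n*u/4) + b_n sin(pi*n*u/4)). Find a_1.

a_1 = 1/4 ∫_{-4}^{4} g(u) cos(pi*u/4) du.
Integrating by parts twice (tabular method), an antiderivative of (-3*u**2 - 4*u - 1) cos(pi*u/4) is -12*u**2*sin(pi*u/4)/pi - 16*u*sin(pi*u/4)/pi - 96*u*cos(pi*u/4)/pi**2 - 4*sin(pi*u/4)/pi + 384*sin(pi*u/4)/pi**3 - 64*cos(pi*u/4)/pi**2; evaluating from -4 to 4: ∫_{-4}^{4} (-3*u**2 - 4*u - 1) cos(pi*u/4) du = (448/pi**2) - (-320/pi**2) = 768/pi**2.
Hence a_1 = (1/4)·(768/pi**2) = 192/pi**2.

192/pi**2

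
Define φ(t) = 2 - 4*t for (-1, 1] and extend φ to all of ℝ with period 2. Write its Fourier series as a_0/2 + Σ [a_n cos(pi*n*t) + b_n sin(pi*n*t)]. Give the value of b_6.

b_6 = ∫_{-1}^{1} φ(t) sin(6*pi*t) dt.
Integrating by parts (boundary term plus one more integral), an antiderivative of (2 - 4*t) sin(6*pi*t) is 2*t*cos(6*pi*t)/(3*pi) - sin(6*pi*t)/(9*pi**2) - cos(6*pi*t)/(3*pi); evaluating from -1 to 1: ∫_{-1}^{1} (2 - 4*t) sin(6*pi*t) dt = (1/(3*pi)) - (-1/pi) = 4/(3*pi).
Hence b_6 = 4/(3*pi).

4/(3*pi)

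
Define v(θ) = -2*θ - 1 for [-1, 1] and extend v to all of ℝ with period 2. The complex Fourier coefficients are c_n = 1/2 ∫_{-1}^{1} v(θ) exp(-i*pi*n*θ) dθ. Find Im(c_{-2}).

1/pi

Since v is real-valued, Im(c_{-2}) = -1/2 ∫_{-1}^{1} v(θ) sin(-2*pi*θ) dθ = b_{2}/2.
Integrating by parts (boundary term plus one more integral), an antiderivative of (-2*θ - 1) sin(-2*pi*θ) is -θ*cos(2*pi*θ)/pi + sin(2*pi*θ)/(2*pi**2) - cos(2*pi*θ)/(2*pi); evaluating from -1 to 1: ∫_{-1}^{1} (-2*θ - 1) sin(-2*pi*θ) dθ = (-3/(2*pi)) - (1/(2*pi)) = -2/pi.
Hence Im(c_{-2}) = (-1/2)·(-2/pi) = 1/pi.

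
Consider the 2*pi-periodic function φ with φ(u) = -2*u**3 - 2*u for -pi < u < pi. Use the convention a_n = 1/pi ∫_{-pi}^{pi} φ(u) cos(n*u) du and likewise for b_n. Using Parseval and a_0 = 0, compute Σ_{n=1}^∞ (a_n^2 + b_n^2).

Parseval: a_0^2/2 + Σ_{n≥1} (a_n^2+b_n^2) = 1/pi ∫_{-pi}^{pi} φ(u)^2 du = 8*pi**2*(35 + 42*pi**2 + 15*pi**4)/105.
Subtract a_0^2/2 = 0: Σ (a_n^2+b_n^2) = 8*pi**2*(35 + 42*pi**2 + 15*pi**4)/105.

8*pi**2*(35 + 42*pi**2 + 15*pi**4)/105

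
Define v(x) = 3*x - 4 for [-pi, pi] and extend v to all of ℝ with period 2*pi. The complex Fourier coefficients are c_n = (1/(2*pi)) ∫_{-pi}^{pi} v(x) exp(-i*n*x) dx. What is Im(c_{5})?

-3/5

Since v is real-valued, Im(c_{5}) = -(1/(2*pi)) ∫_{-pi}^{pi} v(x) sin(5*x) dx = -b_{5}/2.
Integrating by parts (boundary term plus one more integral), an antiderivative of (3*x - 4) sin(5*x) is -3*x*cos(5*x)/5 + 3*sin(5*x)/25 + 4*cos(5*x)/5; evaluating from -pi to pi: ∫_{-pi}^{pi} (3*x - 4) sin(5*x) dx = (-4/5 + 3*pi/5) - (-3*pi/5 - 4/5) = 6*pi/5.
Hence Im(c_{5}) = (-1/(2*pi))·(6*pi/5) = -3/5.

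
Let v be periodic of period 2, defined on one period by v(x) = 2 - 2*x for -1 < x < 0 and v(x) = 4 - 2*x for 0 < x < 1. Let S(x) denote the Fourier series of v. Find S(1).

At x = 1 the one-sided limits are v(1^-) = 2 and v(1^+) = 4.
By Dirichlet's theorem the series converges to their average, [(2) + (4)]/2 = 3.

3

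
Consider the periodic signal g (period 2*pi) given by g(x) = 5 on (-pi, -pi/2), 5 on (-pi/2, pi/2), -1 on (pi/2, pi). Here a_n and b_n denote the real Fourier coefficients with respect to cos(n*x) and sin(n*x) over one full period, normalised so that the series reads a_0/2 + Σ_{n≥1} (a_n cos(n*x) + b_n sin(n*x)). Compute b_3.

-2/pi

b_3 = 1/pi ∫_{-pi}^{pi} g(x) sin(3*x) dx.
Split the integral at the breakpoints.
Directly, an antiderivative of (5) sin(3*x) is -5*cos(3*x)/3; evaluating from -pi to -pi/2: ∫_{-pi}^{-pi/2} (5) sin(3*x) dx = (0) - (5/3) = -5/3.
Directly, an antiderivative of (5) sin(3*x) is -5*cos(3*x)/3; evaluating from -pi/2 to pi/2: ∫_{-pi/2}^{pi/2} (5) sin(3*x) dx = (0) - (0) = 0.
Directly, an antiderivative of (-1) sin(3*x) is cos(3*x)/3; evaluating from pi/2 to pi: ∫_{pi/2}^{pi} (-1) sin(3*x) dx = (-1/3) - (0) = -1/3.
Summing the pieces and multiplying by (1/pi) gives b_3 = -2/pi.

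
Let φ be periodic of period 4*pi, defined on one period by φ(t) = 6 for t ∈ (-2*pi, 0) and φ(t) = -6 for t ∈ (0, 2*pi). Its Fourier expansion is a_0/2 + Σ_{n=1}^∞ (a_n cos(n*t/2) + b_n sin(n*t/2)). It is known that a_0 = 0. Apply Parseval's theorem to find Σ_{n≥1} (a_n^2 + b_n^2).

72

Parseval: a_0^2/2 + Σ_{n≥1} (a_n^2+b_n^2) = (1/(2*pi)) ∫_{-2*pi}^{2*pi} φ(t)^2 dt = 72.
Subtract a_0^2/2 = 0: Σ (a_n^2+b_n^2) = 72.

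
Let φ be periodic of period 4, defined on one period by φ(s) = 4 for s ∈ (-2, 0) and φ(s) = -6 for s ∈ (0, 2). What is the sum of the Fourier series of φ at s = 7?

s = 7 differs from s = -1 by 2 full period(s), and the series is 4-periodic.
φ is continuous at s = -1 with value 4, so the series converges to 4 there.

4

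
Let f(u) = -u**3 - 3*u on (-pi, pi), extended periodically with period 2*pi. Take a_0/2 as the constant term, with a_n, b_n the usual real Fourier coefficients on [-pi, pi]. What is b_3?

b_3 = 1/pi ∫_{-pi}^{pi} f(u) sin(3*u) du.
f is odd and sin(3*u) is odd, so the integrand is even and b_3 = 2/pi ∫_0^{pi} f(u) sin(3*u) du.
Integrating by parts three times (tabular method), an antiderivative of (-u**3 - 3*u) sin(3*u) is u**3*cos(3*u)/3 - u**2*sin(3*u)/3 + 7*u*cos(3*u)/9 - 7*sin(3*u)/27; evaluating from 0 to pi: ∫_{0}^{pi} (-u**3 - 3*u) sin(3*u) du = (-pi*(7 + 3*pi**2)/9) - (0) = -pi*(7 + 3*pi**2)/9.
Hence b_3 = (2/pi)·(-pi*(7 + 3*pi**2)/9) = -2*pi**2/3 - 14/9.

-2*pi**2/3 - 14/9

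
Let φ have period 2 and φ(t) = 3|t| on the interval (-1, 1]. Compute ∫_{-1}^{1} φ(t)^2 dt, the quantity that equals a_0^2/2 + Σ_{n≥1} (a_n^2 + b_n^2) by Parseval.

6

∫_{-1}^{1} φ(t)^2 dt = 6.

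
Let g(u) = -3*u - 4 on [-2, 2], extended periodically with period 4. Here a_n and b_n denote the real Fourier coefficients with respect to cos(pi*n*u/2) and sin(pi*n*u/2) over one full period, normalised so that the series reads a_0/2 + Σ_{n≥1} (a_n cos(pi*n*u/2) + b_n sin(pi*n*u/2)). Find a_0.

a_0 = 1/2 ∫_{-2}^{2} g(u) du = 1/2 · (-16) = -8.

-8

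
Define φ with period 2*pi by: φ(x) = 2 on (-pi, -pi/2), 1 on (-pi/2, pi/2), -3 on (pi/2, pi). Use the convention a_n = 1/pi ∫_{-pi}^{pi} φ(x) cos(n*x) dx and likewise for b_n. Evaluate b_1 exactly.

b_1 = 1/pi ∫_{-pi}^{pi} φ(x) sin(x) dx.
Split the integral at the breakpoints.
Directly, an antiderivative of (2) sin(x) is -2*cos(x); evaluating from -pi to -pi/2: ∫_{-pi}^{-pi/2} (2) sin(x) dx = (0) - (2) = -2.
Directly, an antiderivative of (1) sin(x) is -cos(x); evaluating from -pi/2 to pi/2: ∫_{-pi/2}^{pi/2} (1) sin(x) dx = (0) - (0) = 0.
Directly, an antiderivative of (-3) sin(x) is 3*cos(x); evaluating from pi/2 to pi: ∫_{pi/2}^{pi} (-3) sin(x) dx = (-3) - (0) = -3.
Summing the pieces and multiplying by (1/pi) gives b_1 = -5/pi.

-5/pi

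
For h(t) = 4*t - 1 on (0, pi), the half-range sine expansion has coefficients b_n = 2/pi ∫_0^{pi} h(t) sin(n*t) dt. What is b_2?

b_2 = 2/pi ∫_0^{pi} (4*t - 1) sin(2*t) dt.
Integrating by parts (boundary term plus one more integral), an antiderivative of (4*t - 1) sin(2*t) is -2*t*cos(2*t) + sin(2*t) + cos(2*t)/2; evaluating from 0 to pi: ∫_{0}^{pi} (4*t - 1) sin(2*t) dt = (1/2 - 2*pi) - (1/2) = -2*pi.
Hence b_2 = (2/pi)·(-2*pi) = -4.

-4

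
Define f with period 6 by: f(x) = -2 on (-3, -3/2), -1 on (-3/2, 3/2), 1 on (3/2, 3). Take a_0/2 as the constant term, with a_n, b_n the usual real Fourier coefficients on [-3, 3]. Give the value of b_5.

3/(5*pi)

b_5 = 1/3 ∫_{-3}^{3} f(x) sin(5*pi*x/3) dx.
Split the integral at the breakpoints.
Directly, an antiderivative of (-2) sin(5*pi*x/3) is 6*cos(5*pi*x/3)/(5*pi); evaluating from -3 to -3/2: ∫_{-3}^{-3/2} (-2) sin(5*pi*x/3) dx = (0) - (-6/(5*pi)) = 6/(5*pi).
Directly, an antiderivative of (-1) sin(5*pi*x/3) is 3*cos(5*pi*x/3)/(5*pi); evaluating from -3/2 to 3/2: ∫_{-3/2}^{3/2} (-1) sin(5*pi*x/3) dx = (0) - (0) = 0.
Directly, an antiderivative of (1) sin(5*pi*x/3) is -3*cos(5*pi*x/3)/(5*pi); evaluating from 3/2 to 3: ∫_{3/2}^{3} (1) sin(5*pi*x/3) dx = (3/(5*pi)) - (0) = 3/(5*pi).
Summing the pieces and multiplying by (1/3) gives b_5 = 3/(5*pi).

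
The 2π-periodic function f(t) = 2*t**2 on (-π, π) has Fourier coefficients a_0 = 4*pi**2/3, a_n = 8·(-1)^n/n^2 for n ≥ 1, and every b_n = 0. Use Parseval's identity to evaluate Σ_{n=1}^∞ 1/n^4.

pi**4/90

Parseval: a_0^2/2 + Σ a_n^2 = (1/π) ∫_{-π}^{π} f(t)^2 dt = 8*pi**4/5.
Subtract a_0^2/2 = 8*pi**4/9: Σ a_n^2 = 32*pi**4/45.
Since a_n^2 = 64/n^4, Σ 1/n^4 = pi**4/90.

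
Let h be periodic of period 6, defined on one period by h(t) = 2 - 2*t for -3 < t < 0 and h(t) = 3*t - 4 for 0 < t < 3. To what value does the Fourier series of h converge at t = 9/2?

t = 9/2 differs from t = -3/2 by 1 full period(s), and the series is 6-periodic.
h is continuous at t = -3/2 with value 5, so the series converges to 5 there.

5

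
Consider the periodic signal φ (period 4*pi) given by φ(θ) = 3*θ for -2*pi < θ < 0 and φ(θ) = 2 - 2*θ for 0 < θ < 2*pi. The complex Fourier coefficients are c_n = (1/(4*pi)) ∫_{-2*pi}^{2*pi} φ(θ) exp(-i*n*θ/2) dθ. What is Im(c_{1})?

(-pi - 2)/pi

Since φ is real-valued, Im(c_{1}) = -(1/(4*pi)) ∫_{-2*pi}^{2*pi} φ(θ) sin(θ/2) dθ = -b_{1}/2.
Split the integral at the breakpoints.
Integrating by parts (boundary term plus one more integral), an antiderivative of (3*θ) sin(θ/2) is -6*θ*cos(θ/2) + 12*sin(θ/2); evaluating from -2*pi to 0: ∫_{-2*pi}^{0} (3*θ) sin(θ/2) dθ = (0) - (-12*pi) = 12*pi.
Integrating by parts (boundary term plus one more integral), an antiderivative of (2 - 2*θ) sin(θ/2) is 4*θ*cos(θ/2) - 8*sin(θ/2) - 4*cos(θ/2); evaluating from 0 to 2*pi: ∫_{0}^{2*pi} (2 - 2*θ) sin(θ/2) dθ = (4 - 8*pi) - (-4) = 8 - 8*pi.
So ∫_{-2*pi}^{2*pi} φ(θ) sin(θ/2) dθ = 8 + 4*pi.
Hence Im(c_{1}) = (-1/(4*pi))·(8 + 4*pi) = (-pi - 2)/pi.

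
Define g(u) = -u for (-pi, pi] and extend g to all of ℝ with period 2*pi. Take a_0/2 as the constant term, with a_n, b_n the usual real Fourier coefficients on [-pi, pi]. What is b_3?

-2/3

b_3 = 1/pi ∫_{-pi}^{pi} g(u) sin(3*u) du.
g is odd and sin(3*u) is odd, so the integrand is even and b_3 = 2/pi ∫_0^{pi} g(u) sin(3*u) du.
Integrating by parts (boundary term plus one more integral), an antiderivative of (-u) sin(3*u) is u*cos(3*u)/3 - sin(3*u)/9; evaluating from 0 to pi: ∫_{0}^{pi} (-u) sin(3*u) du = (-pi/3) - (0) = -pi/3.
Hence b_3 = (2/pi)·(-pi/3) = -2/3.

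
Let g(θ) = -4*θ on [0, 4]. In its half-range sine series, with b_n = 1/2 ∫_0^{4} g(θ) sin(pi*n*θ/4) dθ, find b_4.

b_4 = 1/2 ∫_0^{4} (-4*θ) sin(pi*θ) dθ.
Integrating by parts (boundary term plus one more integral), an antiderivative of (-4*θ) sin(pi*θ) is 4*θ*cos(pi*θ)/pi - 4*sin(pi*θ)/pi**2; evaluating from 0 to 4: ∫_{0}^{4} (-4*θ) sin(pi*θ) dθ = (16/pi) - (0) = 16/pi.
Hence b_4 = (1/2)·(16/pi) = 8/pi.

8/pi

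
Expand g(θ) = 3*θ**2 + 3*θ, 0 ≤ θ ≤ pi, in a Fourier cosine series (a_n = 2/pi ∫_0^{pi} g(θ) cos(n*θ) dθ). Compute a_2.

3

a_2 = 2/pi ∫_0^{pi} (3*θ**2 + 3*θ) cos(2*θ) dθ.
Integrating by parts twice (tabular method), an antiderivative of (3*θ**2 + 3*θ) cos(2*θ) is 3*θ**2*sin(2*θ)/2 + 3*θ*sin(2*θ)/2 + 3*θ*cos(2*θ)/2 - 3*sin(2*θ)/4 + 3*cos(2*θ)/4; evaluating from 0 to pi: ∫_{0}^{pi} (3*θ**2 + 3*θ) cos(2*θ) dθ = (3/4 + 3*pi/2) - (3/4) = 3*pi/2.
Hence a_2 = (2/pi)·(3*pi/2) = 3.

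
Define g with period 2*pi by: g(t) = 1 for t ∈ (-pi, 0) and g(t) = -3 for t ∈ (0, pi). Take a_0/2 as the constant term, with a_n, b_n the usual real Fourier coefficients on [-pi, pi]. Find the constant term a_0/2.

a_0 = 1/pi ∫_{-pi}^{pi} g(t) dt = 1/pi · (-2*pi) = -2.
So the constant term a_0/2 = -1.

-1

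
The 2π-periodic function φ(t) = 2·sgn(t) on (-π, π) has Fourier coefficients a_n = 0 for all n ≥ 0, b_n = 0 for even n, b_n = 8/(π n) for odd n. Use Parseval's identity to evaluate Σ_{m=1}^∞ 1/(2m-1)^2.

pi**2/8

Parseval: Σ b_n^2 = (1/π) ∫_{-π}^{π} φ(t)^2 dt = 8.
Only odd n contribute, with b_n^2 = 64/(π^2 n^2), so Σ_{m≥1} 1/(2m-1)^2 = π^2·(8)/64 = pi**2/8.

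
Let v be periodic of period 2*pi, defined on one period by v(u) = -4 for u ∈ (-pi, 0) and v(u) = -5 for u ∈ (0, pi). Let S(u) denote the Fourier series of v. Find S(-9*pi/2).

u = -9*pi/2 differs from u = -pi/2 by -2 full period(s), and the series is 2*pi-periodic.
v is continuous at u = -pi/2 with value -4, so the series converges to -4 there.

-4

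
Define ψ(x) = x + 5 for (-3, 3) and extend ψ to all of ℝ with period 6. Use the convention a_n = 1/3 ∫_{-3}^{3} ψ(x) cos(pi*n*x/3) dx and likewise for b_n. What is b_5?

b_5 = 1/3 ∫_{-3}^{3} ψ(x) sin(5*pi*x/3) dx.
Integrating by parts (boundary term plus one more integral), an antiderivative of (x + 5) sin(5*pi*x/3) is -3*x*cos(5*pi*x/3)/(5*pi) + 9*sin(5*pi*x/3)/(25*pi**2) - 3*cos(5*pi*x/3)/pi; evaluating from -3 to 3: ∫_{-3}^{3} (x + 5) sin(5*pi*x/3) dx = (24/(5*pi)) - (6/(5*pi)) = 18/(5*pi).
Hence b_5 = (1/3)·(18/(5*pi)) = 6/(5*pi).

6/(5*pi)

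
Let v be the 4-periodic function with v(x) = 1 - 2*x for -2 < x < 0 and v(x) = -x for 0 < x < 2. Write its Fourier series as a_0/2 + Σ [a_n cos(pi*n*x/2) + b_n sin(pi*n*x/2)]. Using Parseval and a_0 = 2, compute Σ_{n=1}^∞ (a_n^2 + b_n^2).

Parseval: a_0^2/2 + Σ_{n≥1} (a_n^2+b_n^2) = 1/2 ∫_{-2}^{2} v(x)^2 dx = 35/3.
Subtract a_0^2/2 = 2: Σ (a_n^2+b_n^2) = 29/3.

29/3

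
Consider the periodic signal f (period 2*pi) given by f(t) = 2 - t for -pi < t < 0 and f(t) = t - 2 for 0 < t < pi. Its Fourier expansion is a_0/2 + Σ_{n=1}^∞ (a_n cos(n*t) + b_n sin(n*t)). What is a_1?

-4/pi

a_1 = 1/pi ∫_{-pi}^{pi} f(t) cos(t) dt.
Split the integral at the breakpoints.
Integrating by parts (boundary term plus one more integral), an antiderivative of (2 - t) cos(t) is -t*sin(t) + 2*sin(t) - cos(t); evaluating from -pi to 0: ∫_{-pi}^{0} (2 - t) cos(t) dt = (-1) - (1) = -2.
Integrating by parts (boundary term plus one more integral), an antiderivative of (t - 2) cos(t) is t*sin(t) - 2*sin(t) + cos(t); evaluating from 0 to pi: ∫_{0}^{pi} (t - 2) cos(t) dt = (-1) - (1) = -2.
Summing the pieces and multiplying by (1/pi) gives a_1 = -4/pi.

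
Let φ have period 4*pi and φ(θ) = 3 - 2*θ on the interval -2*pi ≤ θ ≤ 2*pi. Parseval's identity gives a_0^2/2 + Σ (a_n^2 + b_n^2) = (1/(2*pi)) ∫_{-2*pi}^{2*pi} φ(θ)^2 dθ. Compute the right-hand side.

18 + 32*pi**2/3

(1/(2*pi)) ∫_{-2*pi}^{2*pi} φ(θ)^2 dθ = (1/(2*pi)) · (36*pi + 64*pi**3/3) = 18 + 32*pi**2/3.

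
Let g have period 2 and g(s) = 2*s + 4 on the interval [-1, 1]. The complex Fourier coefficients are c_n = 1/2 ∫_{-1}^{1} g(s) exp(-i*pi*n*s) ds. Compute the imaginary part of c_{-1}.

Since g is real-valued, Im(c_{-1}) = -1/2 ∫_{-1}^{1} g(s) sin(-pi*s) ds = b_{1}/2.
Integrating by parts (boundary term plus one more integral), an antiderivative of (2*s + 4) sin(-pi*s) is 2*s*cos(pi*s)/pi - 2*sin(pi*s)/pi**2 + 4*cos(pi*s)/pi; evaluating from -1 to 1: ∫_{-1}^{1} (2*s + 4) sin(-pi*s) ds = (-6/pi) - (-2/pi) = -4/pi.
Hence Im(c_{-1}) = (-1/2)·(-4/pi) = 2/pi.

2/pi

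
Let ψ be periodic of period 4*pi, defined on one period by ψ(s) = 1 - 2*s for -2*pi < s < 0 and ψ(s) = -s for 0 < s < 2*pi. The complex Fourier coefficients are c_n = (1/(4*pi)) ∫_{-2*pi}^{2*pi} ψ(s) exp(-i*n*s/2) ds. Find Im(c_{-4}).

Since ψ is real-valued, Im(c_{-4}) = -(1/(4*pi)) ∫_{-2*pi}^{2*pi} ψ(s) sin(-2*s) ds = b_{4}/2.
Split the integral at the breakpoints.
Integrating by parts (boundary term plus one more integral), an antiderivative of (1 - 2*s) sin(-2*s) is -s*cos(2*s) + sin(2*s)/2 + cos(2*s)/2; evaluating from -2*pi to 0: ∫_{-2*pi}^{0} (1 - 2*s) sin(-2*s) ds = (1/2) - (1/2 + 2*pi) = -2*pi.
Integrating by parts (boundary term plus one more integral), an antiderivative of (-s) sin(-2*s) is -s*cos(2*s)/2 + sin(2*s)/4; evaluating from 0 to 2*pi: ∫_{0}^{2*pi} (-s) sin(-2*s) ds = (-pi) - (0) = -pi.
So ∫_{-2*pi}^{2*pi} ψ(s) sin(-2*s) ds = -3*pi.
Hence Im(c_{-4}) = (-1/(4*pi))·(-3*pi) = 3/4.

3/4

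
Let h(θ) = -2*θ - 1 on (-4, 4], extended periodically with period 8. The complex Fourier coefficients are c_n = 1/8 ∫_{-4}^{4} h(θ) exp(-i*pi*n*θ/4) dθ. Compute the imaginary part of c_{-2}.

4/pi

Since h is real-valued, Im(c_{-2}) = -1/8 ∫_{-4}^{4} h(θ) sin(-pi*θ/2) dθ = b_{2}/2.
Integrating by parts (boundary term plus one more integral), an antiderivative of (-2*θ - 1) sin(-pi*θ/2) is -4*θ*cos(pi*θ/2)/pi + 8*sin(pi*θ/2)/pi**2 - 2*cos(pi*θ/2)/pi; evaluating from -4 to 4: ∫_{-4}^{4} (-2*θ - 1) sin(-pi*θ/2) dθ = (-18/pi) - (14/pi) = -32/pi.
Hence Im(c_{-2}) = (-1/8)·(-32/pi) = 4/pi.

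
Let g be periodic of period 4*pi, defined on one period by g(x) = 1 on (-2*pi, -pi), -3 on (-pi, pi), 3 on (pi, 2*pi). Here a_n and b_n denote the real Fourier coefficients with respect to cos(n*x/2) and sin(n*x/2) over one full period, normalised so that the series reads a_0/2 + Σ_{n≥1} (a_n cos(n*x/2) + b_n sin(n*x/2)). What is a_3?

10/(3*pi)

a_3 = (1/(2*pi)) ∫_{-2*pi}^{2*pi} g(x) cos(3*x/2) dx.
Split the integral at the breakpoints.
Directly, an antiderivative of (1) cos(3*x/2) is 2*sin(3*x/2)/3; evaluating from -2*pi to -pi: ∫_{-2*pi}^{-pi} (1) cos(3*x/2) dx = (2/3) - (0) = 2/3.
Directly, an antiderivative of (-3) cos(3*x/2) is -2*sin(3*x/2); evaluating from -pi to pi: ∫_{-pi}^{pi} (-3) cos(3*x/2) dx = (2) - (-2) = 4.
Directly, an antiderivative of (3) cos(3*x/2) is 2*sin(3*x/2); evaluating from pi to 2*pi: ∫_{pi}^{2*pi} (3) cos(3*x/2) dx = (0) - (-2) = 2.
Summing the pieces and multiplying by (1/(2*pi)) gives a_3 = 10/(3*pi).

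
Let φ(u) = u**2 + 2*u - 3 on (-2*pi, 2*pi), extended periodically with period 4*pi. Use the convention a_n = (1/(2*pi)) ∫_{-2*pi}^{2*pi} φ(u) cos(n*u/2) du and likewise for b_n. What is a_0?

-6 + 8*pi**2/3

a_0 = (1/(2*pi)) ∫_{-2*pi}^{2*pi} φ(u) du = (1/(2*pi)) · (-12*pi + 16*pi**3/3) = -6 + 8*pi**2/3.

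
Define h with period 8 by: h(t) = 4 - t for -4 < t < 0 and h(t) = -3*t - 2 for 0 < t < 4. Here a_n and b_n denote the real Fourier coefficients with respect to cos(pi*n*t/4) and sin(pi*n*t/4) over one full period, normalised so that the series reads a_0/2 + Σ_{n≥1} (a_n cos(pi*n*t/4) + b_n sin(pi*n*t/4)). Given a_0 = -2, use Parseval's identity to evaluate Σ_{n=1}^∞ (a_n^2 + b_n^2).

334/3

Parseval: a_0^2/2 + Σ_{n≥1} (a_n^2+b_n^2) = 1/4 ∫_{-4}^{4} h(t)^2 dt = 340/3.
Subtract a_0^2/2 = 2: Σ (a_n^2+b_n^2) = 334/3.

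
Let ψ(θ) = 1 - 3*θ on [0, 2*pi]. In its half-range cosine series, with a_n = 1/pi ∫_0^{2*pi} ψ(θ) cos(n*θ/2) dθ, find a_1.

24/pi

a_1 = 1/pi ∫_0^{2*pi} (1 - 3*θ) cos(θ/2) dθ.
Integrating by parts (boundary term plus one more integral), an antiderivative of (1 - 3*θ) cos(θ/2) is -6*θ*sin(θ/2) + 2*sin(θ/2) - 12*cos(θ/2); evaluating from 0 to 2*pi: ∫_{0}^{2*pi} (1 - 3*θ) cos(θ/2) dθ = (12) - (-12) = 24.
Hence a_1 = (1/pi)·(24) = 24/pi.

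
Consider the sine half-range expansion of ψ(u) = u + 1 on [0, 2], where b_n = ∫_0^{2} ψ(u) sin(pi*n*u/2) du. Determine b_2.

-2/pi

b_2 = ∫_0^{2} (u + 1) sin(pi*u) du.
Integrating by parts (boundary term plus one more integral), an antiderivative of (u + 1) sin(pi*u) is -u*cos(pi*u)/pi + sin(pi*u)/pi**2 - cos(pi*u)/pi; evaluating from 0 to 2: ∫_{0}^{2} (u + 1) sin(pi*u) du = (-3/pi) - (-1/pi) = -2/pi.
Hence b_2 = -2/pi.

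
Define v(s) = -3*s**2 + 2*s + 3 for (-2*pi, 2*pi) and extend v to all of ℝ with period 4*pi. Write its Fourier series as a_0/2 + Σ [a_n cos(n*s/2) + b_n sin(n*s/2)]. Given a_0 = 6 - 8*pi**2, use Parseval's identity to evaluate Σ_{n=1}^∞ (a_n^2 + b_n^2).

32*pi**2*(5 + 12*pi**2)/15

Parseval: a_0^2/2 + Σ_{n≥1} (a_n^2+b_n^2) = (1/(2*pi)) ∫_{-2*pi}^{2*pi} v(s)^2 ds = -112*pi**2/3 + 18 + 288*pi**4/5.
Subtract a_0^2/2 = 2*(3 - 4*pi**2)**2: Σ (a_n^2+b_n^2) = 32*pi**2*(5 + 12*pi**2)/15.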